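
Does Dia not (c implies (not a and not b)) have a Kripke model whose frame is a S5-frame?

Satisfiable

1. Dia not (c implies (not a and not b)), 0
2. not (c implies (not a and not b)), 1
3. c, 1
4. not (not a and not b), 1
5. b, 1
Accessibility: 0R0, 0R1, 1R0, 1R1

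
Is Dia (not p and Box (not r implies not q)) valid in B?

Tableau for the negation not Dia (not p and Box (not r implies not q)):
1. not Dia (not p and Box (not r implies not q)), w0
2. not (not p and Box (not r implies not q)), w0
3. not Box (not r implies not q), w0
4. not (not r implies not q), w1
5. not r, w1
6. q, w1
7. not (not p and Box (not r implies not q)), w1
8. not Box (not r implies not q), w1
9. not (not r implies not q), w2
10. not r, w2
11. q, w2
Accessibility: w0Rw0, w0Rw1, w1Rw0, w1Rw1, w1Rw2, w2Rw1, w2Rw2
The negation has an open branch (countermodel exists).

Not valid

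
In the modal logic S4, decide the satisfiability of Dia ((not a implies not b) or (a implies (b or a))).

1. Dia ((not a implies not b) or (a implies (b or a))), 0
2. (not a implies not b) or (a implies (b or a)), 1
3. a implies (b or a), 1
4. b or a, 1
5. a, 1
Accessibility: 0R0, 0R1, 1R1

Satisfiable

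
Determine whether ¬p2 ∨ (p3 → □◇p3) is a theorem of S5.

Valid in S5

Tableau for the negation ¬(¬p2 ∨ (p3 → □◇p3)):
1. ¬(¬p2 ∨ (p3 → □◇p3)), w0
2. p2, w0   [¬∨-rule on 1]
3. ¬(p3 → □◇p3), w0   [¬∨-rule on 1]
4. p3, w0   [¬→-rule on 3]
5. ¬□◇p3, w0   [¬→-rule on 3]
6. ¬◇p3, w1   [¬□-rule on 5: fresh world w1, w0Rw1]
7. ¬p3, w0   [¬◇-rule on 6 via w1Rw0]
Accessibility: w0Rw0, w0Rw1, w1Rw0, w1Rw1
Branch closes: p3 and ¬p3 both at w0.
All branches of the negation close; one closing branch shown above.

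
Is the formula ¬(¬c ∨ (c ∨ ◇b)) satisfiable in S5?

1. ¬(¬c ∨ (c ∨ ◇b)), 0
2. c, 0   [¬∨-rule on 1]
3. ¬(c ∨ ◇b), 0   [¬∨-rule on 1]
4. ¬c, 0   [¬∨-rule on 3]
5. ¬◇b, 0   [¬∨-rule on 3]
Accessibility: 0R0
Branch closes: c and ¬c both at 0.
(One branch shown.) All branches close.

No, unsatisfiable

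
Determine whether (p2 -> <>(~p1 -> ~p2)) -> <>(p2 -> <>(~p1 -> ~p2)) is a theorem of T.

Tableau for the negation ~((p2 -> <>(~p1 -> ~p2)) -> <>(p2 -> <>(~p1 -> ~p2))):
1. ~((p2 -> <>(~p1 -> ~p2)) -> <>(p2 -> <>(~p1 -> ~p2))), u
2. p2 -> <>(~p1 -> ~p2), u   [~->-rule on 1]
3. ~<>(p2 -> <>(~p1 -> ~p2)), u   [~->-rule on 1]
4. ~(p2 -> <>(~p1 -> ~p2)), u   [~<>-rule on 3 via uRu]
5. p2, u   [~->-rule on 4]
6. ~<>(~p1 -> ~p2), u   [~->-rule on 4]
7. ~(~p1 -> ~p2), u   [~<>-rule on 6 via uRu]
8. ~p1, u   [~->-rule on 7]
9. <>(~p1 -> ~p2), u   [->-rule on 2 (branches; this branch)]
10. ~p1 -> ~p2, v   [<>-rule on 9: fresh world v, uRv]
11. ~(p2 -> <>(~p1 -> ~p2)), v   [~<>-rule on 3 via uRv]
12. p2, v   [~->-rule on 11]
13. ~<>(~p1 -> ~p2), v   [~->-rule on 11]
14. ~(~p1 -> ~p2), v   [~<>-rule on 6 via uRv]
15. ~p1, v   [~->-rule on 14]
16. ~p2, v   [->-rule on 10 (branches; this branch)]
Accessibility: uRu, uRv, vRv
Branch closes: p2 and ~p2 both at v.
All branches of the negation close; one closing branch shown above.

Valid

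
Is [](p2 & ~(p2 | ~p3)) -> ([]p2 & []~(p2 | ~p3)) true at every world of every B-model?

Valid in B

Tableau for the negation ~([](p2 & ~(p2 | ~p3)) -> ([]p2 & []~(p2 | ~p3))):
1. ~([](p2 & ~(p2 | ~p3)) -> ([]p2 & []~(p2 | ~p3))), w0
2. [](p2 & ~(p2 | ~p3)), w0
3. ~([]p2 & []~(p2 | ~p3)), w0
4. p2 & ~(p2 | ~p3), w0
5. p2, w0
6. ~(p2 | ~p3), w0
7. ~p2, w0
8. p3, w0
Accessibility: w0Rw0
Branch closes: p2 and ~p2 both at w0.
All branches of the negation close; one closing branch shown above.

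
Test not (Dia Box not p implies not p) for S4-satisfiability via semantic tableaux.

Satisfiable (open branch found)

1. not (Dia Box not p implies not p), u
2. Dia Box not p, u
3. p, u
4. Box not p, v
5. not p, v
Accessibility: uRu, uRv, vRv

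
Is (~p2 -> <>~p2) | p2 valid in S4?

Tableau for the negation ~((~p2 -> <>~p2) | p2):
1. ~((~p2 -> <>~p2) | p2), 0
2. ~(~p2 -> <>~p2), 0
3. ~p2, 0
4. ~<>~p2, 0
5. p2, 0
Accessibility: 0R0
Branch closes: p2 and ~p2 both at 0.
All branches of the negation close; one closing branch shown above.

Yes, valid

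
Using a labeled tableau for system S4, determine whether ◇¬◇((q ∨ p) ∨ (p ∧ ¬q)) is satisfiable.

Satisfiable

1. ◇¬◇((q ∨ p) ∨ (p ∧ ¬q)), w0
2. ¬◇((q ∨ p) ∨ (p ∧ ¬q)), w1
3. ¬((q ∨ p) ∨ (p ∧ ¬q)), w1
4. ¬(q ∨ p), w1
5. ¬(p ∧ ¬q), w1
6. ¬q, w1
7. ¬p, w1
Accessibility: w0Rw0, w0Rw1, w1Rw1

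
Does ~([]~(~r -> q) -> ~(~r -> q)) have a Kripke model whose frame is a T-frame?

No, unsatisfiable

1. ~([]~(~r -> q) -> ~(~r -> q)), u
2. []~(~r -> q), u
3. ~r -> q, u
4. ~(~r -> q), u
5. ~r, u
6. ~q, u
7. q, u
Accessibility: uRu
Branch closes: q and ~q both at u.
All branches of the tableau close; one closing branch shown above.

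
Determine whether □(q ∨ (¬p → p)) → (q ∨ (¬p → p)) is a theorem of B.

Valid in B

Tableau for the negation ¬(□(q ∨ (¬p → p)) → (q ∨ (¬p → p))):
1. ¬(□(q ∨ (¬p → p)) → (q ∨ (¬p → p))), 0
2. □(q ∨ (¬p → p)), 0
3. ¬(q ∨ (¬p → p)), 0
4. ¬q, 0
5. ¬(¬p → p), 0
6. ¬p, 0
7. q ∨ (¬p → p), 0
8. ¬p → p, 0
9. p, 0
Accessibility: 0R0
Branch closes: p and ¬p both at 0.
Every branch of the negation's tableau closes; the branch above is one of them.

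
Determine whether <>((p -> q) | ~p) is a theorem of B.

No, not valid

Tableau for the negation ~<>((p -> q) | ~p):
1. ~<>((p -> q) | ~p), u
2. ~((p -> q) | ~p), u
3. ~(p -> q), u
4. p, u
5. ~q, u
Accessibility: uRu
The negation has an open branch (countermodel exists).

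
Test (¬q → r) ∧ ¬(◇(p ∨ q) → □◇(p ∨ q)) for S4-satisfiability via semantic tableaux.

1. (¬q → r) ∧ ¬(◇(p ∨ q) → □◇(p ∨ q)), w0
2. ¬q → r, w0   [∧-rule on 1]
3. ¬(◇(p ∨ q) → □◇(p ∨ q)), w0   [∧-rule on 1]
4. ◇(p ∨ q), w0   [¬→-rule on 3]
5. ¬□◇(p ∨ q), w0   [¬→-rule on 3]
6. r, w0   [→-rule on 2 (branches; this branch)]
7. p ∨ q, w1   [◇-rule on 4: fresh world w1, w0Rw1]
8. q, w1   [∨-rule on 7 (branches; this branch)]
9. ¬◇(p ∨ q), w2   [¬□-rule on 5: fresh world w2, w0Rw2]
10. ¬(p ∨ q), w2   [¬◇-rule on 9 via w2Rw2]
11. ¬p, w2   [¬∨-rule on 10]
12. ¬q, w2   [¬∨-rule on 10]
Accessibility: w0Rw0, w0Rw1, w0Rw2, w1Rw1, w2Rw2

Satisfiable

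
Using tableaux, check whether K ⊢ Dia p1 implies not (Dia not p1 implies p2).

Tableau for the negation not (Dia p1 implies not (Dia not p1 implies p2)):
1. not (Dia p1 implies not (Dia not p1 implies p2)), 0
2. Dia p1, 0
3. Dia not p1 implies p2, 0
4. p2, 0
5. p1, 1
Accessibility: 0R1
The negation has an open branch (countermodel exists).

No, not valid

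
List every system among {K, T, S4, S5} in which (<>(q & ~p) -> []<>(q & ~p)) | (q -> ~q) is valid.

S5

S4-tableau for the negation ~((<>(q & ~p) -> []<>(q & ~p)) | (q -> ~q)):
1. ~((<>(q & ~p) -> []<>(q & ~p)) | (q -> ~q)), w0
2. ~(<>(q & ~p) -> []<>(q & ~p)), w0
3. ~(q -> ~q), w0
4. <>(q & ~p), w0
5. ~[]<>(q & ~p), w0
6. q, w0
7. q & ~p, w1
8. q, w1
9. ~p, w1
10. ~<>(q & ~p), w2
11. ~(q & ~p), w2
12. p, w2
Accessibility: w0Rw0, w0Rw1, w0Rw2, w1Rw1, w2Rw2
Complete open branch: countermodel on an S4-frame, so not valid in S4, nor in K, T (the same frame is also a K-frame and a T-frame).
S5-tableau for the negation ~((<>(q & ~p) -> []<>(q & ~p)) | (q -> ~q)):
1. ~((<>(q & ~p) -> []<>(q & ~p)) | (q -> ~q)), w0
2. ~(<>(q & ~p) -> []<>(q & ~p)), w0
3. ~(q -> ~q), w0
4. <>(q & ~p), w0
5. ~[]<>(q & ~p), w0
6. q, w0
7. q & ~p, w1
8. q, w1
9. ~p, w1
10. ~<>(q & ~p), w2
11. ~(q & ~p), w0
12. ~(q & ~p), w1
13. ~(q & ~p), w2
14. p, w0
15. p, w1
Accessibility: w0Rw0, w0Rw1, w0Rw2, w1Rw0, w1Rw1, w1Rw2, w2Rw0, w2Rw1, w2Rw2
Branch closes: p and ~p both at w1.
Every branch closes (one shown): valid in S5.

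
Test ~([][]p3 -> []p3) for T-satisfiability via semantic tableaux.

1. ~([][]p3 -> []p3), 0
2. [][]p3, 0   [~->-rule on 1]
3. ~[]p3, 0   [~->-rule on 1]
4. []p3, 0   [[]-rule on 2 via 0R0]
5. p3, 0   [[]-rule on 4 via 0R0]
6. ~p3, 1   [~[]-rule on 3: fresh world 1, 0R1]
7. []p3, 1   [[]-rule on 2 via 0R1]
8. p3, 1   [[]-rule on 4 via 0R1]
Accessibility: 0R0, 0R1, 1R1
Branch closes: p3 and ~p3 both at 1.
(One branch shown.) All branches close.

Unsatisfiable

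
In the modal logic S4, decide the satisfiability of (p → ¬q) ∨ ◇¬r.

1. (p → ¬q) ∨ ◇¬r, 0
2. ◇¬r, 0
3. ¬r, 1
Accessibility: 0R0, 0R1, 1R1

Yes, satisfiable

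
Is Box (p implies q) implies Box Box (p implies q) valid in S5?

Tableau for the negation not (Box (p implies q) implies Box Box (p implies q)):
1. not (Box (p implies q) implies Box Box (p implies q)), u
2. Box (p implies q), u   [neg-implies-rule on 1]
3. not Box Box (p implies q), u   [neg-implies-rule on 1]
4. p implies q, u   [Box-rule on 2 via uRu]
5. q, u   [implies-rule on 4 (branches; this branch)]
6. not Box (p implies q), v   [neg-Box-rule on 3: fresh world v, uRv]
7. p implies q, v   [Box-rule on 2 via uRv]
8. q, v   [implies-rule on 7 (branches; this branch)]
9. not (p implies q), w   [neg-Box-rule on 6: fresh world w, vRw]
10. p, w   [neg-implies-rule on 9]
11. not q, w   [neg-implies-rule on 9]
12. p implies q, w   [Box-rule on 2 via uRw]
13. q, w   [implies-rule on 12 (branches; this branch)]
Accessibility: uRu, uRv, uRw, vRu, vRv, vRw, wRu, wRv, wRw
Branch closes: q and not q both at w.
Every branch of the negation's tableau closes; the branch above is one of them.

Yes, valid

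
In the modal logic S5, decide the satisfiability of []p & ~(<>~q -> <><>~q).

Unsatisfiable

1. []p & ~(<>~q -> <><>~q), u
2. []p, u
3. ~(<>~q -> <><>~q), u
4. <>~q, u
5. ~<><>~q, u
6. p, u
7. ~<>~q, u
8. q, u
9. ~q, v
10. p, v
11. ~<>~q, v
12. q, v
Accessibility: uRu, uRv, vRu, vRv
Branch closes: q and ~q both at v.
Every branch closes; the branch above is one of them.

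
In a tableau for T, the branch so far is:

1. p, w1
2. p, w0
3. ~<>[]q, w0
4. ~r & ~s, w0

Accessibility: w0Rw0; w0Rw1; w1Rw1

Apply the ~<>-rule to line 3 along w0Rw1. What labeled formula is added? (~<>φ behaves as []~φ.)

~[]q, w1

~<>φ behaves as []~φ: propagate the negated body to each accessible world.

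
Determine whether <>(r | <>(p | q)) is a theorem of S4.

Invalid (countermodel exists)

Tableau for the negation ~<>(r | <>(p | q)):
1. ~<>(r | <>(p | q)), w0
2. ~(r | <>(p | q)), w0
3. ~r, w0
4. ~<>(p | q), w0
5. ~(p | q), w0
6. ~p, w0
7. ~q, w0
Accessibility: w0Rw0
The negation has an open branch (countermodel exists).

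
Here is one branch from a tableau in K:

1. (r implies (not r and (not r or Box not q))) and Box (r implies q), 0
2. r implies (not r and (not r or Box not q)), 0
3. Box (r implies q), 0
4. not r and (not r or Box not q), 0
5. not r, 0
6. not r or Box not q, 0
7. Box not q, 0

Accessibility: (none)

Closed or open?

Open

No world carries both an atom and its negation.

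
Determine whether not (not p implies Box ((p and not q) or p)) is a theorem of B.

Tableau for the negation not p implies Box ((p and not q) or p):
1. not p implies Box ((p and not q) or p), w0
2. Box ((p and not q) or p), w0
3. (p and not q) or p, w0
4. p, w0
Accessibility: w0Rw0
The negation has an open branch (countermodel exists).

No, not valid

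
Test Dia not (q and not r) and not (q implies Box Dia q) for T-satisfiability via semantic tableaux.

1. Dia not (q and not r) and not (q implies Box Dia q), u
2. Dia not (q and not r), u   [and-rule on 1]
3. not (q implies Box Dia q), u   [and-rule on 1]
4. q, u   [neg-implies-rule on 3]
5. not Box Dia q, u   [neg-implies-rule on 3]
6. not (q and not r), v   [Dia-rule on 2: fresh world v, uRv]
7. r, v   [neg-and-rule on 6 (branches; this branch)]
8. not Dia q, w   [neg-Box-rule on 5: fresh world w, uRw]
9. not q, w   [neg-Dia-rule on 8 via wRw]
Accessibility: uRu, uRv, uRw, vRv, wRw

Yes, satisfiable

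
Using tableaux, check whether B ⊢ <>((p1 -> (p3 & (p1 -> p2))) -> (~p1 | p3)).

Yes, valid

Tableau for the negation ~<>((p1 -> (p3 & (p1 -> p2))) -> (~p1 | p3)):
1. ~<>((p1 -> (p3 & (p1 -> p2))) -> (~p1 | p3)), u
2. ~((p1 -> (p3 & (p1 -> p2))) -> (~p1 | p3)), u
3. p1 -> (p3 & (p1 -> p2)), u
4. ~(~p1 | p3), u
5. p1, u
6. ~p3, u
7. p3 & (p1 -> p2), u
8. p3, u
9. p1 -> p2, u
Accessibility: uRu
Branch closes: p3 and ~p3 both at u.
Every branch of the negation's tableau closes; the branch above is one of them.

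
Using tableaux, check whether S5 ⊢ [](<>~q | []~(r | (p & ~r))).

Invalid (countermodel exists)

Tableau for the negation ~[](<>~q | []~(r | (p & ~r))):
1. ~[](<>~q | []~(r | (p & ~r))), 0
2. ~(<>~q | []~(r | (p & ~r))), 1
3. ~<>~q, 1
4. ~[]~(r | (p & ~r)), 1
5. q, 0
6. q, 1
7. r | (p & ~r), 2
8. q, 2
9. p & ~r, 2
10. p, 2
11. ~r, 2
Accessibility: 0R0, 0R1, 0R2, 1R0, 1R1, 1R2, 2R0, 2R1, 2R2
The negation has an open branch (countermodel exists).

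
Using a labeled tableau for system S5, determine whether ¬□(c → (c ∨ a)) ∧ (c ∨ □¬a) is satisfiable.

1. ¬□(c → (c ∨ a)) ∧ (c ∨ □¬a), u
2. ¬□(c → (c ∨ a)), u
3. c ∨ □¬a, u
4. □¬a, u
5. ¬a, u
6. ¬(c → (c ∨ a)), v
7. c, v
8. ¬(c ∨ a), v
9. ¬c, v
10. ¬a, v
Accessibility: uRu, uRv, vRu, vRv
Branch closes: c and ¬c both at v.
Every branch closes; the branch above is one of them.

Unsatisfiable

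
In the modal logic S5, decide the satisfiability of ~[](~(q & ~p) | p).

Satisfiable

1. ~[](~(q & ~p) | p), w0
2. ~(~(q & ~p) | p), w1   [~[]-rule on 1: fresh world w1, w0Rw1]
3. q & ~p, w1   [~|-rule on 2]
4. ~p, w1   [~|-rule on 2]
5. q, w1   [&-rule on 3]
Accessibility: w0Rw0, w0Rw1, w1Rw0, w1Rw1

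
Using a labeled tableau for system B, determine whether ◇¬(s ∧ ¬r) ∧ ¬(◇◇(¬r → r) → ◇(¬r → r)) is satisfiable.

1. ◇¬(s ∧ ¬r) ∧ ¬(◇◇(¬r → r) → ◇(¬r → r)), u
2. ◇¬(s ∧ ¬r), u
3. ¬(◇◇(¬r → r) → ◇(¬r → r)), u
4. ◇◇(¬r → r), u
5. ¬◇(¬r → r), u
6. ¬(¬r → r), u
7. ¬r, u
8. ¬(s ∧ ¬r), v
9. ¬(¬r → r), v
10. ¬r, v
11. ¬s, v
12. ◇(¬r → r), w
13. ¬(¬r → r), w
14. ¬r, w
15. ¬r → r, x
16. r, x
Accessibility: uRu, uRv, uRw, vRu, vRv, wRu, wRw, wRx, xRw, xRx

Satisfiable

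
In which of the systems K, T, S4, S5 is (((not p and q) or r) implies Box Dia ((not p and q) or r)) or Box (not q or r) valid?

S5

S4-tableau for the negation not ((((not p and q) or r) implies Box Dia ((not p and q) or r)) or Box (not q or r)):
1. not ((((not p and q) or r) implies Box Dia ((not p and q) or r)) or Box (not q or r)), w0
2. not (((not p and q) or r) implies Box Dia ((not p and q) or r)), w0   [neg-or-rule on 1]
3. not Box (not q or r), w0   [neg-or-rule on 1]
4. (not p and q) or r, w0   [neg-implies-rule on 2]
5. not Box Dia ((not p and q) or r), w0   [neg-implies-rule on 2]
6. r, w0   [or-rule on 4 (branches; this branch)]
7. not (not q or r), w1   [neg-Box-rule on 3: fresh world w1, w0Rw1]
8. q, w1   [neg-or-rule on 7]
9. not r, w1   [neg-or-rule on 7]
10. not Dia ((not p and q) or r), w2   [neg-Box-rule on 5: fresh world w2, w0Rw2]
11. not ((not p and q) or r), w2   [neg-Dia-rule on 10 via w2Rw2]
12. not (not p and q), w2   [neg-or-rule on 11]
13. not r, w2   [neg-or-rule on 11]
14. not q, w2   [neg-and-rule on 12 (branches; this branch)]
Accessibility: w0Rw0, w0Rw1, w0Rw2, w1Rw1, w2Rw2
Complete open branch: countermodel on an S4-frame, so not valid in S4, nor in K, T (the same frame is also a K-frame and a T-frame).
S5-tableau for the negation not ((((not p and q) or r) implies Box Dia ((not p and q) or r)) or Box (not q or r)):
1. not ((((not p and q) or r) implies Box Dia ((not p and q) or r)) or Box (not q or r)), w0
2. not (((not p and q) or r) implies Box Dia ((not p and q) or r)), w0   [neg-or-rule on 1]
3. not Box (not q or r), w0   [neg-or-rule on 1]
4. (not p and q) or r, w0   [neg-implies-rule on 2]
5. not Box Dia ((not p and q) or r), w0   [neg-implies-rule on 2]
6. not p and q, w0   [or-rule on 4 (branches; this branch)]
7. not p, w0   [and-rule on 6]
8. q, w0   [and-rule on 6]
9. not (not q or r), w1   [neg-Box-rule on 3: fresh world w1, w0Rw1]
10. q, w1   [neg-or-rule on 9]
11. not r, w1   [neg-or-rule on 9]
12. not Dia ((not p and q) or r), w2   [neg-Box-rule on 5: fresh world w2, w0Rw2]
13. not ((not p and q) or r), w0   [neg-Dia-rule on 12 via w2Rw0]
14. not (not p and q), w0   [neg-or-rule on 13]
15. not r, w0   [neg-or-rule on 13]
16. not ((not p and q) or r), w1   [neg-Dia-rule on 12 via w2Rw1]
17. not (not p and q), w1   [neg-or-rule on 16]
18. not ((not p and q) or r), w2   [neg-Dia-rule on 12 via w2Rw2]
19. not (not p and q), w2   [neg-or-rule on 18]
20. not r, w2   [neg-or-rule on 18]
21. not q, w0   [neg-and-rule on 14 (branches; this branch)]
Accessibility: w0Rw0, w0Rw1, w0Rw2, w1Rw0, w1Rw1, w1Rw2, w2Rw0, w2Rw1, w2Rw2
Branch closes: q and not q both at w0.
Every branch closes (one shown): valid in S5.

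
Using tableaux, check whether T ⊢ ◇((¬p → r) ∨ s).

No, not valid

Tableau for the negation ¬◇((¬p → r) ∨ s):
1. ¬◇((¬p → r) ∨ s), u
2. ¬((¬p → r) ∨ s), u
3. ¬(¬p → r), u
4. ¬s, u
5. ¬p, u
6. ¬r, u
Accessibility: uRu
The negation has an open branch (countermodel exists).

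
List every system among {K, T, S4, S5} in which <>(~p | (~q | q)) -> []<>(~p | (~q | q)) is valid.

K-tableau for the negation ~(<>(~p | (~q | q)) -> []<>(~p | (~q | q))):
1. ~(<>(~p | (~q | q)) -> []<>(~p | (~q | q))), 0
2. <>(~p | (~q | q)), 0   [~->-rule on 1]
3. ~[]<>(~p | (~q | q)), 0   [~->-rule on 1]
4. ~p | (~q | q), 1   [<>-rule on 2: fresh world 1, 0R1]
5. ~q | q, 1   [|-rule on 4 (branches; this branch)]
6. q, 1   [|-rule on 5 (branches; this branch)]
7. ~<>(~p | (~q | q)), 2   [~[]-rule on 3: fresh world 2, 0R2]
Accessibility: 0R1, 0R2
Complete open branch: countermodel on a K-frame, so not valid in K.
T-tableau for the negation ~(<>(~p | (~q | q)) -> []<>(~p | (~q | q))):
1. ~(<>(~p | (~q | q)) -> []<>(~p | (~q | q))), 0
2. <>(~p | (~q | q)), 0   [~->-rule on 1]
3. ~[]<>(~p | (~q | q)), 0   [~->-rule on 1]
4. ~p | (~q | q), 1   [<>-rule on 2: fresh world 1, 0R1]
5. ~q | q, 1   [|-rule on 4 (branches; this branch)]
6. q, 1   [|-rule on 5 (branches; this branch)]
7. ~<>(~p | (~q | q)), 2   [~[]-rule on 3: fresh world 2, 0R2]
8. ~(~p | (~q | q)), 2   [~<>-rule on 7 via 2R2]
9. p, 2   [~|-rule on 8]
10. ~(~q | q), 2   [~|-rule on 8]
11. q, 2   [~|-rule on 10]
12. ~q, 2   [~|-rule on 10]
Accessibility: 0R0, 0R1, 0R2, 1R1, 2R2
Branch closes: q and ~q both at 2.
Every branch closes (one shown): valid in T, hence also in S4, S5 (every theorem of T is a theorem of S4 and S5).

T, S4, S5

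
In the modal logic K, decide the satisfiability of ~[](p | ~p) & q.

No, unsatisfiable

1. ~[](p | ~p) & q, 0
2. ~[](p | ~p), 0   [&-rule on 1]
3. q, 0   [&-rule on 1]
4. ~(p | ~p), 1   [~[]-rule on 2: fresh world 1, 0R1]
5. ~p, 1   [~|-rule on 4]
6. p, 1   [~|-rule on 4]
Accessibility: 0R1
Branch closes: p and ~p both at 1.
(One branch shown.) All branches close.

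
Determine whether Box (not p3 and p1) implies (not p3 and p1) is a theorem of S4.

Valid

Tableau for the negation not (Box (not p3 and p1) implies (not p3 and p1)):
1. not (Box (not p3 and p1) implies (not p3 and p1)), 0
2. Box (not p3 and p1), 0
3. not (not p3 and p1), 0
4. not p3 and p1, 0
5. not p3, 0
6. p1, 0
7. not p1, 0
Accessibility: 0R0
Branch closes: p1 and not p1 both at 0.
All branches of the negation close; one closing branch shown above.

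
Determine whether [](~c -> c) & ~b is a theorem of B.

Tableau for the negation ~([](~c -> c) & ~b):
1. ~([](~c -> c) & ~b), w0
2. b, w0
Accessibility: w0Rw0
The negation has an open branch (countermodel exists).

No, not valid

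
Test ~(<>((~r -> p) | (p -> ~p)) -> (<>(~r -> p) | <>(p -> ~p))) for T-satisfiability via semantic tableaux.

1. ~(<>((~r -> p) | (p -> ~p)) -> (<>(~r -> p) | <>(p -> ~p))), 0
2. <>((~r -> p) | (p -> ~p)), 0
3. ~(<>(~r -> p) | <>(p -> ~p)), 0
4. ~<>(~r -> p), 0
5. ~<>(p -> ~p), 0
6. ~(~r -> p), 0
7. ~r, 0
8. ~p, 0
9. ~(p -> ~p), 0
10. p, 0
Accessibility: 0R0
Branch closes: p and ~p both at 0.
(One branch shown.) All branches close.

Unsatisfiable (every branch closes)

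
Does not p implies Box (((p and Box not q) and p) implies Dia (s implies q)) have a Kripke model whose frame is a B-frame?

Satisfiable (open branch found)

1. not p implies Box (((p and Box not q) and p) implies Dia (s implies q)), u
2. Box (((p and Box not q) and p) implies Dia (s implies q)), u
3. ((p and Box not q) and p) implies Dia (s implies q), u
4. Dia (s implies q), u
5. s implies q, v
6. ((p and Box not q) and p) implies Dia (s implies q), v
7. q, v
8. Dia (s implies q), v
9. s implies q, w
10. q, w
Accessibility: uRu, uRv, vRu, vRv, vRw, wRv, wRw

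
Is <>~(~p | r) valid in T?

Tableau for the negation ~<>~(~p | r):
1. ~<>~(~p | r), w0
2. ~p | r, w0
3. r, w0
Accessibility: w0Rw0
The negation has an open branch (countermodel exists).

Invalid (countermodel exists)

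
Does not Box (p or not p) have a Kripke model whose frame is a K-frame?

Unsatisfiable

1. not Box (p or not p), u
2. not (p or not p), v   [neg-Box-rule on 1: fresh world v, uRv]
3. not p, v   [neg-or-rule on 2]
4. p, v   [neg-or-rule on 2]
Accessibility: uRv
Branch closes: p and not p both at v.
(One branch shown.) All branches close.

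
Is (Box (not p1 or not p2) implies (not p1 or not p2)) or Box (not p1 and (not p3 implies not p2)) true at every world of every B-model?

Tableau for the negation not ((Box (not p1 or not p2) implies (not p1 or not p2)) or Box (not p1 and (not p3 implies not p2))):
1. not ((Box (not p1 or not p2) implies (not p1 or not p2)) or Box (not p1 and (not p3 implies not p2))), w0
2. not (Box (not p1 or not p2) implies (not p1 or not p2)), w0
3. not Box (not p1 and (not p3 implies not p2)), w0
4. Box (not p1 or not p2), w0
5. not (not p1 or not p2), w0
6. p1, w0
7. p2, w0
8. not p1 or not p2, w0
9. not p2, w0
Accessibility: w0Rw0
Branch closes: p2 and not p2 both at w0.
All branches of the negation close; one closing branch shown above.

Valid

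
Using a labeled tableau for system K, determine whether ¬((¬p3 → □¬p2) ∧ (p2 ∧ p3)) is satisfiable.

1. ¬((¬p3 → □¬p2) ∧ (p2 ∧ p3)), 0
2. ¬(p2 ∧ p3), 0
3. ¬p3, 0

Yes, satisfiable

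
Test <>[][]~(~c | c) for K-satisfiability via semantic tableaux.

Satisfiable (open branch found)

1. <>[][]~(~c | c), w0
2. [][]~(~c | c), w1   [<>-rule on 1: fresh world w1, w0Rw1]
Accessibility: w0Rw1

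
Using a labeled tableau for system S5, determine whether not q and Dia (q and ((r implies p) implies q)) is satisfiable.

Yes, satisfiable

1. not q and Dia (q and ((r implies p) implies q)), u
2. not q, u   [and-rule on 1]
3. Dia (q and ((r implies p) implies q)), u   [and-rule on 1]
4. q and ((r implies p) implies q), v   [Dia-rule on 3: fresh world v, uRv]
5. q, v   [and-rule on 4]
6. (r implies p) implies q, v   [and-rule on 4]
Accessibility: uRu, uRv, vRu, vRv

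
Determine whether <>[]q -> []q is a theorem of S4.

Tableau for the negation ~(<>[]q -> []q):
1. ~(<>[]q -> []q), u
2. <>[]q, u   [~->-rule on 1]
3. ~[]q, u   [~->-rule on 1]
4. []q, v   [<>-rule on 2: fresh world v, uRv]
5. q, v   [[]-rule on 4 via vRv]
6. ~q, w   [~[]-rule on 3: fresh world w, uRw]
Accessibility: uRu, uRv, uRw, vRv, wRw
The negation has an open branch (countermodel exists).

Not valid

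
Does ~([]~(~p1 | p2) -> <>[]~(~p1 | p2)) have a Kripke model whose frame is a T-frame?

1. ~([]~(~p1 | p2) -> <>[]~(~p1 | p2)), u
2. []~(~p1 | p2), u   [~->-rule on 1]
3. ~<>[]~(~p1 | p2), u   [~->-rule on 1]
4. ~(~p1 | p2), u   [[]-rule on 2 via uRu]
5. p1, u   [~|-rule on 4]
6. ~p2, u   [~|-rule on 4]
7. ~[]~(~p1 | p2), u   [~<>-rule on 3 via uRu]
8. ~p1 | p2, v   [~[]-rule on 7: fresh world v, uRv]
9. ~(~p1 | p2), v   [[]-rule on 2 via uRv]
10. p1, v   [~|-rule on 9]
11. ~p2, v   [~|-rule on 9]
12. ~[]~(~p1 | p2), v   [~<>-rule on 3 via uRv]
13. p2, v   [|-rule on 8 (branches; this branch)]
Accessibility: uRu, uRv, vRv
Branch closes: p2 and ~p2 both at v.
(One branch shown.) All branches close.

Unsatisfiable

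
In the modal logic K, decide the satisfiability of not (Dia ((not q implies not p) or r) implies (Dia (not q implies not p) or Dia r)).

1. not (Dia ((not q implies not p) or r) implies (Dia (not q implies not p) or Dia r)), u
2. Dia ((not q implies not p) or r), u   [neg-implies-rule on 1]
3. not (Dia (not q implies not p) or Dia r), u   [neg-implies-rule on 1]
4. not Dia (not q implies not p), u   [neg-or-rule on 3]
5. not Dia r, u   [neg-or-rule on 3]
6. (not q implies not p) or r, v   [Dia-rule on 2: fresh world v, uRv]
7. not (not q implies not p), v   [neg-Dia-rule on 4 via uRv]
8. not q, v   [neg-implies-rule on 7]
9. p, v   [neg-implies-rule on 7]
10. not r, v   [neg-Dia-rule on 5 via uRv]
11. not q implies not p, v   [or-rule on 6 (branches; this branch)]
12. not p, v   [implies-rule on 11 (branches; this branch)]
Accessibility: uRv
Branch closes: p and not p both at v.
(One branch shown.) All branches close.

No, unsatisfiable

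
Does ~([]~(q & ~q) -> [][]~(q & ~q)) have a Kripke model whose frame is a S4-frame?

1. ~([]~(q & ~q) -> [][]~(q & ~q)), w0
2. []~(q & ~q), w0   [~->-rule on 1]
3. ~[][]~(q & ~q), w0   [~->-rule on 1]
4. ~(q & ~q), w0   [[]-rule on 2 via w0Rw0]
5. q, w0   [~&-rule on 4 (branches; this branch)]
6. ~[]~(q & ~q), w1   [~[]-rule on 3: fresh world w1, w0Rw1]
7. ~(q & ~q), w1   [[]-rule on 2 via w0Rw1]
8. q, w1   [~&-rule on 7 (branches; this branch)]
9. q & ~q, w2   [~[]-rule on 6: fresh world w2, w1Rw2]
10. q, w2   [&-rule on 9]
11. ~q, w2   [&-rule on 9]
Accessibility: w0Rw0, w0Rw1, w0Rw2, w1Rw1, w1Rw2, w2Rw2
Branch closes: q and ~q both at w2.
Every branch closes; the branch above is one of them.

Unsatisfiable (every branch closes)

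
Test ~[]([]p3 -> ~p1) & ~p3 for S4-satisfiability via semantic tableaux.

1. ~[]([]p3 -> ~p1) & ~p3, w0
2. ~[]([]p3 -> ~p1), w0   [&-rule on 1]
3. ~p3, w0   [&-rule on 1]
4. ~([]p3 -> ~p1), w1   [~[]-rule on 2: fresh world w1, w0Rw1]
5. []p3, w1   [~->-rule on 4]
6. p1, w1   [~->-rule on 4]
7. p3, w1   [[]-rule on 5 via w1Rw1]
Accessibility: w0Rw0, w0Rw1, w1Rw1

Satisfiable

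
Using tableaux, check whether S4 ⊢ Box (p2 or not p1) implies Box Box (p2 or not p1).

Yes, valid

Tableau for the negation not (Box (p2 or not p1) implies Box Box (p2 or not p1)):
1. not (Box (p2 or not p1) implies Box Box (p2 or not p1)), u
2. Box (p2 or not p1), u
3. not Box Box (p2 or not p1), u
4. p2 or not p1, u
5. not p1, u
6. not Box (p2 or not p1), v
7. p2 or not p1, v
8. not p1, v
9. not (p2 or not p1), w
10. not p2, w
11. p1, w
12. p2 or not p1, w
13. not p1, w
Accessibility: uRu, uRv, uRw, vRv, vRw, wRw
Branch closes: p1 and not p1 both at w.
All branches of the negation close; one closing branch shown above.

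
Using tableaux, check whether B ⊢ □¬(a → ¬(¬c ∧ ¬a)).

Tableau for the negation ¬□¬(a → ¬(¬c ∧ ¬a)):
1. ¬□¬(a → ¬(¬c ∧ ¬a)), w0
2. a → ¬(¬c ∧ ¬a), w1
3. ¬(¬c ∧ ¬a), w1
4. a, w1
Accessibility: w0Rw0, w0Rw1, w1Rw0, w1Rw1
The negation has an open branch (countermodel exists).

Not valid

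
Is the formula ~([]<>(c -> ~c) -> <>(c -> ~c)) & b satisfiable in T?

1. ~([]<>(c -> ~c) -> <>(c -> ~c)) & b, w0
2. ~([]<>(c -> ~c) -> <>(c -> ~c)), w0
3. b, w0
4. []<>(c -> ~c), w0
5. ~<>(c -> ~c), w0
6. <>(c -> ~c), w0
7. ~(c -> ~c), w0
8. c, w0
9. c -> ~c, w1
10. <>(c -> ~c), w1
11. ~(c -> ~c), w1
12. c, w1
13. ~c, w1
Accessibility: w0Rw0, w0Rw1, w1Rw1
Branch closes: c and ~c both at w1.
(One branch shown.) All branches close.

Unsatisfiable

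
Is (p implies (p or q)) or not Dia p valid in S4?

Tableau for the negation not ((p implies (p or q)) or not Dia p):
1. not ((p implies (p or q)) or not Dia p), u
2. not (p implies (p or q)), u   [neg-or-rule on 1]
3. Dia p, u   [neg-or-rule on 1]
4. p, u   [neg-implies-rule on 2]
5. not (p or q), u   [neg-implies-rule on 2]
6. not p, u   [neg-or-rule on 5]
7. not q, u   [neg-or-rule on 5]
Accessibility: uRu
Branch closes: p and not p both at u.
All branches of the negation close; one closing branch shown above.

Valid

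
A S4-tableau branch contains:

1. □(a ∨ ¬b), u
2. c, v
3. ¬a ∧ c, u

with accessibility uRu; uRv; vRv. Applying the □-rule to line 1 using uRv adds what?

a ∨ ¬b, v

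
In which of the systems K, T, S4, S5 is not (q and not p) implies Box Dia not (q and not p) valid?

S5

S5-tableau for the negation not (not (q and not p) implies Box Dia not (q and not p)):
1. not (not (q and not p) implies Box Dia not (q and not p)), u
2. not (q and not p), u   [neg-implies-rule on 1]
3. not Box Dia not (q and not p), u   [neg-implies-rule on 1]
4. p, u   [neg-and-rule on 2 (branches; this branch)]
5. not Dia not (q and not p), v   [neg-Box-rule on 3: fresh world v, uRv]
6. q and not p, u   [neg-Dia-rule on 5 via vRu]
7. q, u   [and-rule on 6]
8. not p, u   [and-rule on 6]
Accessibility: uRu, uRv, vRu, vRv
Branch closes: p and not p both at u.
Every branch closes (one shown): valid in S5.
S4-tableau for the negation not (not (q and not p) implies Box Dia not (q and not p)):
1. not (not (q and not p) implies Box Dia not (q and not p)), u
2. not (q and not p), u   [neg-implies-rule on 1]
3. not Box Dia not (q and not p), u   [neg-implies-rule on 1]
4. p, u   [neg-and-rule on 2 (branches; this branch)]
5. not Dia not (q and not p), v   [neg-Box-rule on 3: fresh world v, uRv]
6. q and not p, v   [neg-Dia-rule on 5 via vRv]
7. q, v   [and-rule on 6]
8. not p, v   [and-rule on 6]
Accessibility: uRu, uRv, vRv
Complete open branch: countermodel on an S4-frame, so not valid in S4, nor in K, T (the same frame is also a K-frame and a T-frame).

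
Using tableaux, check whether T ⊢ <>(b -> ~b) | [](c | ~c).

Valid

Tableau for the negation ~(<>(b -> ~b) | [](c | ~c)):
1. ~(<>(b -> ~b) | [](c | ~c)), u
2. ~<>(b -> ~b), u
3. ~[](c | ~c), u
4. ~(b -> ~b), u
5. b, u
6. ~(c | ~c), v
7. ~c, v
8. c, v
Accessibility: uRu, uRv, vRv
Branch closes: c and ~c both at v.
All branches of the negation close; one closing branch shown above.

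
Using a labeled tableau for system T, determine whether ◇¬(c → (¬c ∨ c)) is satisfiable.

No, unsatisfiable

1. ◇¬(c → (¬c ∨ c)), u
2. ¬(c → (¬c ∨ c)), v
3. c, v
4. ¬(¬c ∨ c), v
5. ¬c, v
Accessibility: uRu, uRv, vRv
Branch closes: c and ¬c both at v.
(One branch shown.) All branches close.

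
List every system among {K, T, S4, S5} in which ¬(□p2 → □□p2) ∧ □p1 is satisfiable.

S4-tableau for the formula:
1. ¬(□p2 → □□p2) ∧ □p1, 0
2. ¬(□p2 → □□p2), 0
3. □p1, 0
4. □p2, 0
5. ¬□□p2, 0
6. p1, 0
7. p2, 0
8. ¬□p2, 1
9. p1, 1
10. p2, 1
11. ¬p2, 2
12. p1, 2
13. p2, 2
Accessibility: 0R0, 0R1, 0R2, 1R1, 1R2, 2R2
Branch closes: p2 and ¬p2 both at 2.
Every branch closes (one shown): unsatisfiable in S4, hence also in S5 (every S5-frame is an S4-frame).
T-tableau for the formula:
1. ¬(□p2 → □□p2) ∧ □p1, 0
2. ¬(□p2 → □□p2), 0
3. □p1, 0
4. □p2, 0
5. ¬□□p2, 0
6. p1, 0
7. p2, 0
8. ¬□p2, 1
9. p1, 1
10. p2, 1
11. ¬p2, 2
Accessibility: 0R0, 0R1, 1R1, 1R2, 2R2
Complete open branch: satisfiable in T, hence also in K (this T-model is also a K-model).

K, T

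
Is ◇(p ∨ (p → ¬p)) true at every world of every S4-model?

Tableau for the negation ¬◇(p ∨ (p → ¬p)):
1. ¬◇(p ∨ (p → ¬p)), u
2. ¬(p ∨ (p → ¬p)), u
3. ¬p, u
4. ¬(p → ¬p), u
5. p, u
Accessibility: uRu
Branch closes: p and ¬p both at u.
All branches of the negation close; one closing branch shown above.

Valid in S4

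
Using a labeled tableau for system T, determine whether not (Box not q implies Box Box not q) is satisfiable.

Yes, satisfiable

1. not (Box not q implies Box Box not q), u
2. Box not q, u
3. not Box Box not q, u
4. not q, u
5. not Box not q, v
6. not q, v
7. q, w
Accessibility: uRu, uRv, vRv, vRw, wRw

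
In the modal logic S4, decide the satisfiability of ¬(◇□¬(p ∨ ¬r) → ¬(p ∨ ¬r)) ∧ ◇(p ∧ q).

1. ¬(◇□¬(p ∨ ¬r) → ¬(p ∨ ¬r)) ∧ ◇(p ∧ q), 0
2. ¬(◇□¬(p ∨ ¬r) → ¬(p ∨ ¬r)), 0   [∧-rule on 1]
3. ◇(p ∧ q), 0   [∧-rule on 1]
4. ◇□¬(p ∨ ¬r), 0   [¬→-rule on 2]
5. p ∨ ¬r, 0   [¬→-rule on 2]
6. ¬r, 0   [∨-rule on 5 (branches; this branch)]
7. p ∧ q, 1   [◇-rule on 3: fresh world 1, 0R1]
8. p, 1   [∧-rule on 7]
9. q, 1   [∧-rule on 7]
10. □¬(p ∨ ¬r), 2   [◇-rule on 4: fresh world 2, 0R2]
11. ¬(p ∨ ¬r), 2   [□-rule on 10 via 2R2]
12. ¬p, 2   [¬∨-rule on 11]
13. r, 2   [¬∨-rule on 11]
Accessibility: 0R0, 0R1, 0R2, 1R1, 2R2

Satisfiable (open branch found)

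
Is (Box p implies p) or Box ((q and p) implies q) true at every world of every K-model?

Tableau for the negation not ((Box p implies p) or Box ((q and p) implies q)):
1. not ((Box p implies p) or Box ((q and p) implies q)), w0
2. not (Box p implies p), w0
3. not Box ((q and p) implies q), w0
4. Box p, w0
5. not p, w0
6. not ((q and p) implies q), w1
7. q and p, w1
8. not q, w1
9. q, w1
10. p, w1
Accessibility: w0Rw1
Branch closes: q and not q both at w1.
Every branch of the negation's tableau closes; the branch above is one of them.

Yes, valid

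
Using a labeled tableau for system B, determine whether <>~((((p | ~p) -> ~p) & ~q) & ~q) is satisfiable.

Satisfiable (open branch found)

1. <>~((((p | ~p) -> ~p) & ~q) & ~q), 0
2. ~((((p | ~p) -> ~p) & ~q) & ~q), 1
3. q, 1
Accessibility: 0R0, 0R1, 1R0, 1R1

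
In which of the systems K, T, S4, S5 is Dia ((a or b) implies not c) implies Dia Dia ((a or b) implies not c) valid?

T, S4, S5

K-tableau for the negation not (Dia ((a or b) implies not c) implies Dia Dia ((a or b) implies not c)):
1. not (Dia ((a or b) implies not c) implies Dia Dia ((a or b) implies not c)), w0
2. Dia ((a or b) implies not c), w0
3. not Dia Dia ((a or b) implies not c), w0
4. (a or b) implies not c, w1
5. not Dia ((a or b) implies not c), w1
6. not c, w1
Accessibility: w0Rw1
Complete open branch: countermodel on a K-frame, so not valid in K.
T-tableau for the negation not (Dia ((a or b) implies not c) implies Dia Dia ((a or b) implies not c)):
1. not (Dia ((a or b) implies not c) implies Dia Dia ((a or b) implies not c)), w0
2. Dia ((a or b) implies not c), w0
3. not Dia Dia ((a or b) implies not c), w0
4. not Dia ((a or b) implies not c), w0
5. not ((a or b) implies not c), w0
6. a or b, w0
7. c, w0
8. b, w0
9. (a or b) implies not c, w1
10. not Dia ((a or b) implies not c), w1
11. not ((a or b) implies not c), w1
12. a or b, w1
13. c, w1
14. not (a or b), w1
15. not a, w1
16. not b, w1
17. b, w1
Accessibility: w0Rw0, w0Rw1, w1Rw1
Branch closes: b and not b both at w1.
Every branch closes (one shown): valid in T, hence also in S4, S5 (every theorem of T is a theorem of S4 and S5).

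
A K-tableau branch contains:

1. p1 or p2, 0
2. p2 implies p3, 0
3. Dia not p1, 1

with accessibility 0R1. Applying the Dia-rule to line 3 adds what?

a fresh world 2 with 1R2, and not p1 at 2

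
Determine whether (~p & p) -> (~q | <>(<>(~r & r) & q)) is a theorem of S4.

Tableau for the negation ~((~p & p) -> (~q | <>(<>(~r & r) & q))):
1. ~((~p & p) -> (~q | <>(<>(~r & r) & q))), 0
2. ~p & p, 0
3. ~(~q | <>(<>(~r & r) & q)), 0
4. ~p, 0
5. p, 0
Accessibility: 0R0
Branch closes: p and ~p both at 0.
All branches of the negation close; one closing branch shown above.

Yes, valid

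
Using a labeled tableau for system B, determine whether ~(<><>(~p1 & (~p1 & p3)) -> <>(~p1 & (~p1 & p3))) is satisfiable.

1. ~(<><>(~p1 & (~p1 & p3)) -> <>(~p1 & (~p1 & p3))), w0
2. <><>(~p1 & (~p1 & p3)), w0   [~->-rule on 1]
3. ~<>(~p1 & (~p1 & p3)), w0   [~->-rule on 1]
4. ~(~p1 & (~p1 & p3)), w0   [~<>-rule on 3 via w0Rw0]
5. ~(~p1 & p3), w0   [~&-rule on 4 (branches; this branch)]
6. ~p3, w0   [~&-rule on 5 (branches; this branch)]
7. <>(~p1 & (~p1 & p3)), w1   [<>-rule on 2: fresh world w1, w0Rw1]
8. ~(~p1 & (~p1 & p3)), w1   [~<>-rule on 3 via w0Rw1]
9. ~(~p1 & p3), w1   [~&-rule on 8 (branches; this branch)]
10. ~p3, w1   [~&-rule on 9 (branches; this branch)]
11. ~p1 & (~p1 & p3), w2   [<>-rule on 7: fresh world w2, w1Rw2]
12. ~p1, w2   [&-rule on 11]
13. ~p1 & p3, w2   [&-rule on 11]
14. p3, w2   [&-rule on 13]
Accessibility: w0Rw0, w0Rw1, w1Rw0, w1Rw1, w1Rw2, w2Rw1, w2Rw2

Satisfiable (open branch found)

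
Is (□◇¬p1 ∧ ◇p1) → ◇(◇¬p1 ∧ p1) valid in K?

Valid in K

Tableau for the negation ¬((□◇¬p1 ∧ ◇p1) → ◇(◇¬p1 ∧ p1)):
1. ¬((□◇¬p1 ∧ ◇p1) → ◇(◇¬p1 ∧ p1)), 0
2. □◇¬p1 ∧ ◇p1, 0
3. ¬◇(◇¬p1 ∧ p1), 0
4. □◇¬p1, 0
5. ◇p1, 0
6. p1, 1
7. ¬(◇¬p1 ∧ p1), 1
8. ◇¬p1, 1
9. ¬◇¬p1, 1
10. ¬p1, 2
11. p1, 2
Accessibility: 0R1, 1R2
Branch closes: p1 and ¬p1 both at 2.
Every branch of the negation's tableau closes; the branch above is one of them.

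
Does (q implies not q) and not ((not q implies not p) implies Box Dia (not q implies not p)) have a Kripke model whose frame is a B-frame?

1. (q implies not q) and not ((not q implies not p) implies Box Dia (not q implies not p)), 0
2. q implies not q, 0
3. not ((not q implies not p) implies Box Dia (not q implies not p)), 0
4. not q implies not p, 0
5. not Box Dia (not q implies not p), 0
6. not q, 0
7. not p, 0
8. not Dia (not q implies not p), 1
9. not (not q implies not p), 0
10. p, 0
Accessibility: 0R0, 0R1, 1R0, 1R1
Branch closes: p and not p both at 0.
Every branch closes; the branch above is one of them.

No, unsatisfiable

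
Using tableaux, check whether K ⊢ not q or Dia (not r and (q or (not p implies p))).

Tableau for the negation not (not q or Dia (not r and (q or (not p implies p)))):
1. not (not q or Dia (not r and (q or (not p implies p)))), w0
2. q, w0   [neg-or-rule on 1]
3. not Dia (not r and (q or (not p implies p))), w0   [neg-or-rule on 1]
The negation has an open branch (countermodel exists).

Not valid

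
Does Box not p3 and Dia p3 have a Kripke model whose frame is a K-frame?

1. Box not p3 and Dia p3, w0
2. Box not p3, w0   [and-rule on 1]
3. Dia p3, w0   [and-rule on 1]
4. p3, w1   [Dia-rule on 3: fresh world w1, w0Rw1]
5. not p3, w1   [Box-rule on 2 via w0Rw1]
Accessibility: w0Rw1
Branch closes: p3 and not p3 both at w1.
All branches of the tableau close; one closing branch shown above.

Unsatisfiable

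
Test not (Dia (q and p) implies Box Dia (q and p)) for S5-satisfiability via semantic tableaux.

1. not (Dia (q and p) implies Box Dia (q and p)), u
2. Dia (q and p), u
3. not Box Dia (q and p), u
4. q and p, v
5. q, v
6. p, v
7. not Dia (q and p), w
8. not (q and p), u
9. not (q and p), v
10. not (q and p), w
11. not p, u
12. not p, v
Accessibility: uRu, uRv, uRw, vRu, vRv, vRw, wRu, wRv, wRw
Branch closes: p and not p both at v.
Every branch closes; the branch above is one of them.

Unsatisfiable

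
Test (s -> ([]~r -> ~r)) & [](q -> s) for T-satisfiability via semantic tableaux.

Satisfiable

1. (s -> ([]~r -> ~r)) & [](q -> s), u
2. s -> ([]~r -> ~r), u   [&-rule on 1]
3. [](q -> s), u   [&-rule on 1]
4. q -> s, u   [[]-rule on 3 via uRu]
5. []~r -> ~r, u   [->-rule on 2 (branches; this branch)]
6. s, u   [->-rule on 4 (branches; this branch)]
7. ~r, u   [->-rule on 5 (branches; this branch)]
Accessibility: uRu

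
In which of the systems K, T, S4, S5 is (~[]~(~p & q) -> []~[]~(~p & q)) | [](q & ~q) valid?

S4-tableau for the negation ~((~[]~(~p & q) -> []~[]~(~p & q)) | [](q & ~q)):
1. ~((~[]~(~p & q) -> []~[]~(~p & q)) | [](q & ~q)), u
2. ~(~[]~(~p & q) -> []~[]~(~p & q)), u
3. ~[](q & ~q), u
4. ~[]~(~p & q), u
5. ~[]~[]~(~p & q), u
6. ~(q & ~q), v
7. q, v
8. ~p & q, w
9. ~p, w
10. q, w
11. []~(~p & q), x
12. ~(~p & q), x
13. ~q, x
Accessibility: uRu, uRv, uRw, uRx, vRv, wRw, xRx
Complete open branch: countermodel on an S4-frame, so not valid in S4, nor in K, T (the same frame is also a K-frame and a T-frame).
S5-tableau for the negation ~((~[]~(~p & q) -> []~[]~(~p & q)) | [](q & ~q)):
1. ~((~[]~(~p & q) -> []~[]~(~p & q)) | [](q & ~q)), u
2. ~(~[]~(~p & q) -> []~[]~(~p & q)), u
3. ~[](q & ~q), u
4. ~[]~(~p & q), u
5. ~[]~[]~(~p & q), u
6. ~(q & ~q), v
7. q, v
8. ~p & q, w
9. ~p, w
10. q, w
11. []~(~p & q), x
12. ~(~p & q), u
13. ~(~p & q), v
14. ~(~p & q), w
15. ~(~p & q), x
16. ~q, u
17. p, v
18. ~q, w
Accessibility: uRu, uRv, uRw, uRx, vRu, vRv, vRw, vRx, wRu, wRv, wRw, wRx, xRu, xRv, xRw, xRx
Branch closes: q and ~q both at w.
Every branch closes (one shown): valid in S5.

S5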